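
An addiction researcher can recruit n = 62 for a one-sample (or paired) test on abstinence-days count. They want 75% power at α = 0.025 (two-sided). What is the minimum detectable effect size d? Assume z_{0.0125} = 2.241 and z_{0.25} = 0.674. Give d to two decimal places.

d_min ≈ 0.37

For a single sample (or paired design) of n = 62: d_min = (z_{α/2} + z_β)/√n.
z-sum = 2.241 + 0.674 = 2.915.
d_min = 2.915 / √62 = 2.915 / 7.874 = 0.370.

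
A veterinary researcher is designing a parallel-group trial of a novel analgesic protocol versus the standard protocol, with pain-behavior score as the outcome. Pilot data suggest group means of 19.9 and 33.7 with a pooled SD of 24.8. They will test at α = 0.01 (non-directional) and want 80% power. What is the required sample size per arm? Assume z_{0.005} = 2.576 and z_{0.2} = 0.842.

n = 76 per group

Cohen's d = |M₁ − M₂| / SD_pooled = |19.9 − 33.7| / 24.8 = 13.8 / 24.8 = 0.556.
For two independent groups with equal n: n = 2·((z_{α/2} + z_β) / d)².
z_{α/2} + z_β = 2.576 + 0.842 = 3.418.
n = 2 × (3.418 / 0.556)² = 2 × 6.147² = 2 × 37.79 = 75.6.
Round up to the next whole participant.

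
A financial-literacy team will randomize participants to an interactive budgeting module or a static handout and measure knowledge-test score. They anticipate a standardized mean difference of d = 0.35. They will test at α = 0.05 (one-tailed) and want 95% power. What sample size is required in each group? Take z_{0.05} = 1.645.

n = 177 per group

For two independent groups with equal n: n = 2·((z_{α} + z_β) / d)².
z_{α} + z_β = 1.645 + 1.645 = 3.290.
n = 2 × (3.290 / 0.35)² = 2 × 9.400² = 2 × 88.36 = 176.7.
Round up to the next whole participant.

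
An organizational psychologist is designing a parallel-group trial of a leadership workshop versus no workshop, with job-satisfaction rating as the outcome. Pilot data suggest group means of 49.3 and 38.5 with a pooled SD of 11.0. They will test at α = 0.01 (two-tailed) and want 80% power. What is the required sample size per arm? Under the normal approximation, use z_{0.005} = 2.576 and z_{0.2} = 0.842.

n = 25 per group

Cohen's d = |M₁ − M₂| / SD_pooled = |49.3 − 38.5| / 11.0 = 10.8 / 11.0 = 0.982.
For two independent groups with equal n: n = 2·((z_{α/2} + z_β) / d)².
z_{α/2} + z_β = 2.576 + 0.842 = 3.418.
n = 2 × (3.418 / 0.982)² = 2 × 3.481² = 2 × 12.11 = 24.2.
Round up to the next whole participant.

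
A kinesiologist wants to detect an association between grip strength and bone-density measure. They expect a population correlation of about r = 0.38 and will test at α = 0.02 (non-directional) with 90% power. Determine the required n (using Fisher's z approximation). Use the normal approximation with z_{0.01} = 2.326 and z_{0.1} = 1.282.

Fisher's z: C = ½·ln((1+r)/(1−r)) = ½·ln(2.2258) = 0.4001.
n = ((z_{α/2} + z_β)/C)² + 3.
(2.326 + 1.282) / 0.4001 = 3.608 / 0.4001 = 9.018.
n = 9.018² + 3 = 81.32 + 3 = 84.3.
Round up.

n = 85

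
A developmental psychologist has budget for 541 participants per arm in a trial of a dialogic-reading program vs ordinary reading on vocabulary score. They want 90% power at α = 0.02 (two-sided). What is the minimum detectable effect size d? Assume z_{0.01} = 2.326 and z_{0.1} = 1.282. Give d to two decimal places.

d_min ≈ 0.22

For two independent groups of n = 541 each: d_min = (z_{α/2} + z_β)·√(2/n).
z-sum = 2.326 + 1.282 = 3.608.
d_min = 3.608 × √(2/541) = 3.608 × 0.0608 = 0.219.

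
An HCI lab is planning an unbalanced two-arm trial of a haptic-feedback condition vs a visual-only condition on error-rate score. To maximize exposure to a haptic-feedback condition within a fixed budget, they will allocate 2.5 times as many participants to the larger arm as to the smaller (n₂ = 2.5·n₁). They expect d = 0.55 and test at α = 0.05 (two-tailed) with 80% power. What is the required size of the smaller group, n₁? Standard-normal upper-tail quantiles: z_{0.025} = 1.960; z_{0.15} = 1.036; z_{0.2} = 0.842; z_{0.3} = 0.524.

n₁ = 37

With allocation ratio k = n₂/n₁ = 2.5, Var(x̄₁−x̄₂) = σ²(1/n₁ + 1/(k·n₁)) = σ²·(k+1)/(k·n₁).
So n₁ = (1 + 1/k)·((z_{α/2} + z_β)/d)² = 1.400 × (2.802/0.55)².
n₁ = 1.400 × 25.95 = 36.3.
Round up: n₁ = 37, giving n₂ = ⌈2.5 × 37⌉ = ⌈92.5⌉ = 93.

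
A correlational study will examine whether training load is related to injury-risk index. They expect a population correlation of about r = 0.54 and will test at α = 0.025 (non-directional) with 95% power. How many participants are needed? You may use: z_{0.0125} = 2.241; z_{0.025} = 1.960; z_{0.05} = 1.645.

Fisher's z: C = ½·ln((1+r)/(1−r)) = ½·ln(3.3478) = 0.6042.
n = ((z_{α/2} + z_β)/C)² + 3.
(2.241 + 1.645) / 0.6042 = 3.886 / 0.6042 = 6.432.
n = 6.432² + 3 = 41.37 + 3 = 44.4.
Round up.

n = 45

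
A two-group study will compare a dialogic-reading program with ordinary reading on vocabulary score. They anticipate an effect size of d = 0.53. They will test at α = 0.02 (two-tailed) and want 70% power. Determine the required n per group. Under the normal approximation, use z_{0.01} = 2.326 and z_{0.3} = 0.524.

n = 58 per group

For two independent groups with equal n: n = 2·((z_{α/2} + z_β) / d)².
z_{α/2} + z_β = 2.326 + 0.524 = 2.850.
n = 2 × (2.850 / 0.53)² = 2 × 5.377² = 2 × 28.92 = 57.8.
Round up to the next whole participant.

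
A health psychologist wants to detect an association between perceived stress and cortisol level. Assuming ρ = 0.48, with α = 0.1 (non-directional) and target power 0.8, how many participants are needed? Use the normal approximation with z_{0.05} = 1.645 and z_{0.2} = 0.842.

Fisher's z: C = ½·ln((1+r)/(1−r)) = ½·ln(2.8462) = 0.5230.
n = ((z_{α/2} + z_β)/C)² + 3.
(1.645 + 0.842) / 0.5230 = 2.487 / 0.5230 = 4.755.
n = 4.755² + 3 = 22.61 + 3 = 25.6.
Round up.

n = 26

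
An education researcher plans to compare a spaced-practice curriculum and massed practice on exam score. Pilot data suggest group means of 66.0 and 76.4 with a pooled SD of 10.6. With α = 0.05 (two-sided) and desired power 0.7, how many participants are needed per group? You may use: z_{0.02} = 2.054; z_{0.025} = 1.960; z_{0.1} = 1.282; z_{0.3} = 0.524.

n = 13 per group

Cohen's d = |M₁ − M₂| / SD_pooled = |66.0 − 76.4| / 10.6 = 10.4 / 10.6 = 0.981.
For two independent groups with equal n: n = 2·((z_{α/2} + z_β) / d)².
z_{α/2} + z_β = 1.960 + 0.524 = 2.484.
n = 2 × (2.484 / 0.981)² = 2 × 2.532² = 2 × 6.41 = 12.8.
Round up to the next whole participant.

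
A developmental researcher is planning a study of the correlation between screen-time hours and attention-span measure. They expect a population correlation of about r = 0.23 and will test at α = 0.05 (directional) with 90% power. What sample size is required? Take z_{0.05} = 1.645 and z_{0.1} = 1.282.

n = 160

Fisher's z: C = ½·ln((1+r)/(1−r)) = ½·ln(1.5974) = 0.2342.
n = ((z_{α} + z_β)/C)² + 3.
(1.645 + 1.282) / 0.2342 = 2.927 / 0.2342 = 12.498.
n = 12.498² + 3 = 156.20 + 3 = 159.2.
Round up.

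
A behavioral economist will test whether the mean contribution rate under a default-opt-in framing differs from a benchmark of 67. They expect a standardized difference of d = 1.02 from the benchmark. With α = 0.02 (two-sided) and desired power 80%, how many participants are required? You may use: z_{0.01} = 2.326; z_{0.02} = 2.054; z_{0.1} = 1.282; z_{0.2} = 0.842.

For a one-sample test: n = ((z_{α/2} + z_β) / d)².
z_{α/2} + z_β = 2.326 + 0.842 = 3.168.
n = (3.168 / 1.02)² = 3.106² = 9.65.
Round up.

n = 10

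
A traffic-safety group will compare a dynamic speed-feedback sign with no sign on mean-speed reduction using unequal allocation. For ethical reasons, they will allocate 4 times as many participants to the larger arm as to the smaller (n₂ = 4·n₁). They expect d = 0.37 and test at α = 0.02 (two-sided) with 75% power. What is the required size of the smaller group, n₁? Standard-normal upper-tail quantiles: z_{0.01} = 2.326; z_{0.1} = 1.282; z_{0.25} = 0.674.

n₁ = 83

With allocation ratio k = n₂/n₁ = 4, Var(x̄₁−x̄₂) = σ²(1/n₁ + 1/(k·n₁)) = σ²·(k+1)/(k·n₁).
So n₁ = (1 + 1/k)·((z_{α/2} + z_β)/d)² = 1.250 × (3.000/0.37)².
n₁ = 1.250 × 65.74 = 82.2.
Round up: n₁ = 83, giving n₂ = 4 × 83 = 332.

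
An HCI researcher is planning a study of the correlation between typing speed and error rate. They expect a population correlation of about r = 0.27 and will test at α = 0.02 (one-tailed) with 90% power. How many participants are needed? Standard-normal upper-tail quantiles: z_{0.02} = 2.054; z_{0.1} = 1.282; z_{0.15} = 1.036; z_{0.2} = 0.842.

Fisher's z: C = ½·ln((1+r)/(1−r)) = ½·ln(1.7397) = 0.2769.
n = ((z_{α} + z_β)/C)² + 3.
(2.054 + 1.282) / 0.2769 = 3.336 / 0.2769 = 12.048.
n = 12.048² + 3 = 145.15 + 3 = 148.1.
Round up.

n = 149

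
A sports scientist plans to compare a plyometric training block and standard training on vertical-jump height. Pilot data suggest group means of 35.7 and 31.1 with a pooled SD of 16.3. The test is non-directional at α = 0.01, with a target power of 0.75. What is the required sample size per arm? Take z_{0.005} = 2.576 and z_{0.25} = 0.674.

Cohen's d = |M₁ − M₂| / SD_pooled = |35.7 − 31.1| / 16.3 = 4.6 / 16.3 = 0.282.
For two independent groups with equal n: n = 2·((z_{α/2} + z_β) / d)².
z_{α/2} + z_β = 2.576 + 0.674 = 3.250.
n = 2 × (3.250 / 0.282)² = 2 × 11.525² = 2 × 132.82 = 265.6.
Round up to the next whole participant.

n = 266 per group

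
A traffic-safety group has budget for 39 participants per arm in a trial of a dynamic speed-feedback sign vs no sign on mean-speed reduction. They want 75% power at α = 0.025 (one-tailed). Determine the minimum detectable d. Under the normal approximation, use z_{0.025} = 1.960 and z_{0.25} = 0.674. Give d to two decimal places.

For two independent groups of n = 39 each: d_min = (z_{α} + z_β)·√(2/n).
z-sum = 1.960 + 0.674 = 2.634.
d_min = 2.634 × √(2/39) = 2.634 × 0.2265 = 0.596.

d_min ≈ 0.60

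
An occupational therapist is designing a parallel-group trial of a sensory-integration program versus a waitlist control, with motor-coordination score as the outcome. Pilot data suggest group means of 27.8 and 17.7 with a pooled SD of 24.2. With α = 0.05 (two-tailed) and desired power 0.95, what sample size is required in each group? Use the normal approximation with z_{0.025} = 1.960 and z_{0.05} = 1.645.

n = 150 per group

Cohen's d = |M₁ − M₂| / SD_pooled = |27.8 − 17.7| / 24.2 = 10.1 / 24.2 = 0.417.
For two independent groups with equal n: n = 2·((z_{α/2} + z_β) / d)².
z_{α/2} + z_β = 1.960 + 1.645 = 3.605.
n = 2 × (3.605 / 0.417)² = 2 × 8.645² = 2 × 74.74 = 149.5.
Round up to the next whole participant.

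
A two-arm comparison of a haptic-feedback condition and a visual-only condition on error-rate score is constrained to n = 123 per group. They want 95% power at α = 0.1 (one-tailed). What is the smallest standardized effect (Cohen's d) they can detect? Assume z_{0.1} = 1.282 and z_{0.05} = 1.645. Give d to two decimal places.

d_min ≈ 0.37

For two independent groups of n = 123 each: d_min = (z_{α} + z_β)·√(2/n).
z-sum = 1.282 + 1.645 = 2.927.
d_min = 2.927 × √(2/123) = 2.927 × 0.1275 = 0.373.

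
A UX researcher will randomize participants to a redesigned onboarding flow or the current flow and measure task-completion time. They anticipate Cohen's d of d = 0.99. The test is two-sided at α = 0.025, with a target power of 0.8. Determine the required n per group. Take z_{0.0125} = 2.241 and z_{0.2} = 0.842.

For two independent groups with equal n: n = 2·((z_{α/2} + z_β) / d)².
z_{α/2} + z_β = 2.241 + 0.842 = 3.083.
n = 2 × (3.083 / 0.99)² = 2 × 3.114² = 2 × 9.70 = 19.4.
Round up to the next whole participant.

n = 20 per group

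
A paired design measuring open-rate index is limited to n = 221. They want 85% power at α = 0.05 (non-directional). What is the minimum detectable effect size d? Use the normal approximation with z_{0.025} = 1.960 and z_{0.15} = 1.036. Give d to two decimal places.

For a single sample (or paired design) of n = 221: d_min = (z_{α/2} + z_β)/√n.
z-sum = 1.960 + 1.036 = 2.996.
d_min = 2.996 / √221 = 2.996 / 14.866 = 0.202.

d_min ≈ 0.20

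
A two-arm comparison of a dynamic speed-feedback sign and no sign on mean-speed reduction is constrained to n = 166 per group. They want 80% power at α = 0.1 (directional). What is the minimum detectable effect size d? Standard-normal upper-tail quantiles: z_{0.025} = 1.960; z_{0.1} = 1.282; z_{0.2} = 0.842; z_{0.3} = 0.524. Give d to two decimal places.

For two independent groups of n = 166 each: d_min = (z_{α} + z_β)·√(2/n).
z-sum = 1.282 + 0.842 = 2.124.
d_min = 2.124 × √(2/166) = 2.124 × 0.1098 = 0.233.

d_min ≈ 0.23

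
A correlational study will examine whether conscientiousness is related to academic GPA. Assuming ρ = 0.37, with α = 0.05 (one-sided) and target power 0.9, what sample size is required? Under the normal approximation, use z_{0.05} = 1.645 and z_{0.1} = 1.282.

Fisher's z: C = ½·ln((1+r)/(1−r)) = ½·ln(2.1746) = 0.3884.
n = ((z_{α} + z_β)/C)² + 3.
(1.645 + 1.282) / 0.3884 = 2.927 / 0.3884 = 7.536.
n = 7.536² + 3 = 56.79 + 3 = 59.8.
Round up.

n = 60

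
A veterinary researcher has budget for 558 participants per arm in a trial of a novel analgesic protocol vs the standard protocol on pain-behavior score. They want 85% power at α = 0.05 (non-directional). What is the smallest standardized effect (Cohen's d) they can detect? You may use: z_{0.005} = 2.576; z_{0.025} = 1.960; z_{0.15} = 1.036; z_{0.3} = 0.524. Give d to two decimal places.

For two independent groups of n = 558 each: d_min = (z_{α/2} + z_β)·√(2/n).
z-sum = 1.960 + 1.036 = 2.996.
d_min = 2.996 × √(2/558) = 2.996 × 0.0599 = 0.179.

d_min ≈ 0.18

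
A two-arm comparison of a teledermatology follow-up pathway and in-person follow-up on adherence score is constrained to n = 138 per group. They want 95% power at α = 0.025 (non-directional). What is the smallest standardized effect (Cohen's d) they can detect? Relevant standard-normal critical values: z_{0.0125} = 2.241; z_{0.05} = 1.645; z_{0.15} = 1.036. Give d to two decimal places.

For two independent groups of n = 138 each: d_min = (z_{α/2} + z_β)·√(2/n).
z-sum = 2.241 + 1.645 = 3.886.
d_min = 3.886 × √(2/138) = 3.886 × 0.1204 = 0.468.

d_min ≈ 0.47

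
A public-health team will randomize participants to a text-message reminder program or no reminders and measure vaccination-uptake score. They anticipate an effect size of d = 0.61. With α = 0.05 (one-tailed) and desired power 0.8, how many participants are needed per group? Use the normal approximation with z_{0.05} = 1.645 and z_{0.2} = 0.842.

For two independent groups with equal n: n = 2·((z_{α} + z_β) / d)².
z_{α} + z_β = 1.645 + 0.842 = 2.487.
n = 2 × (2.487 / 0.61)² = 2 × 4.077² = 2 × 16.62 = 33.2.
Round up to the next whole participant.

n = 34 per group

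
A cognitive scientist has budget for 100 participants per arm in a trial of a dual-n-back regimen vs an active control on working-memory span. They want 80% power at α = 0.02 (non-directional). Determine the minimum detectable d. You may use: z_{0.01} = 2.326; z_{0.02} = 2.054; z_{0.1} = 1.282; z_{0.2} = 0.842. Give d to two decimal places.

For two independent groups of n = 100 each: d_min = (z_{α/2} + z_β)·√(2/n).
z-sum = 2.326 + 0.842 = 3.168.
d_min = 3.168 × √(2/100) = 3.168 × 0.1414 = 0.448.

d_min ≈ 0.45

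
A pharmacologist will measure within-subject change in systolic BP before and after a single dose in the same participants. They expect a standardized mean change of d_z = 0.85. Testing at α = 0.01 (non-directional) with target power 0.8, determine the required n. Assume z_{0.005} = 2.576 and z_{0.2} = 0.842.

For a paired (one-sample on differences) test: n = ((z_{α/2} + z_β) / d)².
z_{α/2} + z_β = 2.576 + 0.842 = 3.418.
n = (3.418 / 0.85)² = 4.021² = 16.17.
Round up.

n = 17 pairs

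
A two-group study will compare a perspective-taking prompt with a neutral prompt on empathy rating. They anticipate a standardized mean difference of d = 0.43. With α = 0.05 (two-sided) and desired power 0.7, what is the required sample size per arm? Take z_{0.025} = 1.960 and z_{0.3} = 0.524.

n = 67 per group

For two independent groups with equal n: n = 2·((z_{α/2} + z_β) / d)².
z_{α/2} + z_β = 1.960 + 0.524 = 2.484.
n = 2 × (2.484 / 0.43)² = 2 × 5.777² = 2 × 33.37 = 66.7.
Round up to the next whole participant.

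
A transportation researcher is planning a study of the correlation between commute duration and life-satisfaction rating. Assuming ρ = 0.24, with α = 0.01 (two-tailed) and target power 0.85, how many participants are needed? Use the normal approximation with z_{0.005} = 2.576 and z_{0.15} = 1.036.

n = 221

Fisher's z: C = ½·ln((1+r)/(1−r)) = ½·ln(1.6316) = 0.2448.
n = ((z_{α/2} + z_β)/C)² + 3.
(2.576 + 1.036) / 0.2448 = 3.612 / 0.2448 = 14.755.
n = 14.755² + 3 = 217.71 + 3 = 220.7.
Round up.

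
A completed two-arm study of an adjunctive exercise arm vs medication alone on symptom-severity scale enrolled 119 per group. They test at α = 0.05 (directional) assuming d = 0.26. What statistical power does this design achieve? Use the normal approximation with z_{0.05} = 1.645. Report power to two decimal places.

For two equal groups, power = Φ(d·√(n/2) − z_{α}).
d·√(n/2) = 0.26 × √(119/2) = 0.26 × 7.714 = 2.006.
z_β = 2.006 − 1.645 = 0.361.
Power = Φ(0.361) = 0.641.

power ≈ 0.64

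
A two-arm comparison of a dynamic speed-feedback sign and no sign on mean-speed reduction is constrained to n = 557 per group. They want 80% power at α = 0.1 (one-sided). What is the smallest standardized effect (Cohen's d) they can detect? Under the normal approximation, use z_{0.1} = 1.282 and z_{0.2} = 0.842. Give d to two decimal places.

d_min ≈ 0.13

For two independent groups of n = 557 each: d_min = (z_{α} + z_β)·√(2/n).
z-sum = 1.282 + 0.842 = 2.124.
d_min = 2.124 × √(2/557) = 2.124 × 0.0599 = 0.127.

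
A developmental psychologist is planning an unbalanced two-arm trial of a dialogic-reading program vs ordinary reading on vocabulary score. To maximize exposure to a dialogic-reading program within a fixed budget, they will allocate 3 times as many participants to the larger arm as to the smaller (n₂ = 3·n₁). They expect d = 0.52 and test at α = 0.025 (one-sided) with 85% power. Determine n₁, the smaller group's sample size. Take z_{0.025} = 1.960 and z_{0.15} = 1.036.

n₁ = 45

With allocation ratio k = n₂/n₁ = 3, Var(x̄₁−x̄₂) = σ²(1/n₁ + 1/(k·n₁)) = σ²·(k+1)/(k·n₁).
So n₁ = (1 + 1/k)·((z_{α} + z_β)/d)² = 1.333 × (2.996/0.52)².
n₁ = 1.333 × 33.20 = 44.3.
Round up: n₁ = 45, giving n₂ = 3 × 45 = 135.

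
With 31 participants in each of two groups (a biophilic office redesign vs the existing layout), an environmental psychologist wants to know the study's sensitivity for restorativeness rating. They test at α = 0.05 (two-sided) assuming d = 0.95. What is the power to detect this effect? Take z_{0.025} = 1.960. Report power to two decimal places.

For two equal groups, power = Φ(d·√(n/2) − z_{α/2}).
d·√(n/2) = 0.95 × √(31/2) = 0.95 × 3.937 = 3.740.
z_β = 3.740 − 1.960 = 1.780.
Power = Φ(1.780) = 0.962.

power ≈ 0.96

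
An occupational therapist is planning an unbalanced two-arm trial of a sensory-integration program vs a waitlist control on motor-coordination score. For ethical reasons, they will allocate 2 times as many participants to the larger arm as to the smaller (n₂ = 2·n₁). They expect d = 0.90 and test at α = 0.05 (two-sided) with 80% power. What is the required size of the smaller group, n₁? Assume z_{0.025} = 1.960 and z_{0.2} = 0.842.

With allocation ratio k = n₂/n₁ = 2, Var(x̄₁−x̄₂) = σ²(1/n₁ + 1/(k·n₁)) = σ²·(k+1)/(k·n₁).
So n₁ = (1 + 1/k)·((z_{α/2} + z_β)/d)² = 1.500 × (2.802/0.90)².
n₁ = 1.500 × 9.69 = 14.5.
Round up: n₁ = 15, giving n₂ = 2 × 15 = 30.

n₁ = 15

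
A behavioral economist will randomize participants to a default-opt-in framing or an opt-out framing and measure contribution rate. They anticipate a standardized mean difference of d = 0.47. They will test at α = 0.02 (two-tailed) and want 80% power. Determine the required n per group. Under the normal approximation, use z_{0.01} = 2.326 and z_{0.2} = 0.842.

n = 91 per group

For two independent groups with equal n: n = 2·((z_{α/2} + z_β) / d)².
z_{α/2} + z_β = 2.326 + 0.842 = 3.168.
n = 2 × (3.168 / 0.47)² = 2 × 6.740² = 2 × 45.43 = 90.9.
Round up to the next whole participant.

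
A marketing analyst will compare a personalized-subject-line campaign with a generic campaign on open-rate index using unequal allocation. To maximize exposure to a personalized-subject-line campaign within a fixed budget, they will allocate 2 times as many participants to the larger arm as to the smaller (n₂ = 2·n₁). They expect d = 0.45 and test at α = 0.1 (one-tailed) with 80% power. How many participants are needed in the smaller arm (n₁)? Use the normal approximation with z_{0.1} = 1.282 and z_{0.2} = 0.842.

With allocation ratio k = n₂/n₁ = 2, Var(x̄₁−x̄₂) = σ²(1/n₁ + 1/(k·n₁)) = σ²·(k+1)/(k·n₁).
So n₁ = (1 + 1/k)·((z_{α} + z_β)/d)² = 1.500 × (2.124/0.45)².
n₁ = 1.500 × 22.28 = 33.4.
Round up: n₁ = 34, giving n₂ = 2 × 34 = 68.

n₁ = 34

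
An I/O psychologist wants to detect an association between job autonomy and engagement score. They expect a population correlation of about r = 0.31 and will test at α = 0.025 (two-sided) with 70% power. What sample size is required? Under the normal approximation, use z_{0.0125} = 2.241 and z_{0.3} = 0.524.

Fisher's z: C = ½·ln((1+r)/(1−r)) = ½·ln(1.8986) = 0.3205.
n = ((z_{α/2} + z_β)/C)² + 3.
(2.241 + 0.524) / 0.3205 = 2.765 / 0.3205 = 8.627.
n = 8.627² + 3 = 74.43 + 3 = 77.4.
Round up.

n = 78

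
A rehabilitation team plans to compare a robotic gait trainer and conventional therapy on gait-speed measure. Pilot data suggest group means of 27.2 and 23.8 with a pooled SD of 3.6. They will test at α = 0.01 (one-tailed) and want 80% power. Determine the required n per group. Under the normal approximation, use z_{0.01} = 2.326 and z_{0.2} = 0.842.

Cohen's d = |M₁ − M₂| / SD_pooled = |27.2 − 23.8| / 3.6 = 3.4 / 3.6 = 0.944.
For two independent groups with equal n: n = 2·((z_{α} + z_β) / d)².
z_{α} + z_β = 2.326 + 0.842 = 3.168.
n = 2 × (3.168 / 0.944)² = 2 × 3.356² = 2 × 11.26 = 22.5.
Round up to the next whole participant.

n = 23 per group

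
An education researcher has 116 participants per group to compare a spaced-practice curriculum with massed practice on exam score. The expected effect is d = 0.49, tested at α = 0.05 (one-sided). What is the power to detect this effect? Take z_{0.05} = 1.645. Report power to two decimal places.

power ≈ 0.98

For two equal groups, power = Φ(d·√(n/2) − z_{α}).
d·√(n/2) = 0.49 × √(116/2) = 0.49 × 7.616 = 3.732.
z_β = 3.732 − 1.645 = 2.087.
Power = Φ(2.087) = 0.982.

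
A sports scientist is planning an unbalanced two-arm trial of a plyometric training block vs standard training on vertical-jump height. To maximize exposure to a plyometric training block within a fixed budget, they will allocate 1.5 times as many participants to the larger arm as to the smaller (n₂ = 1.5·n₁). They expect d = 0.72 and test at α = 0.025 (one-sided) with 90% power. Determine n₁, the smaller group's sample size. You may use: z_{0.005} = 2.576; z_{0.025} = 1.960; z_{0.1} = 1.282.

n₁ = 34

With allocation ratio k = n₂/n₁ = 1.5, Var(x̄₁−x̄₂) = σ²(1/n₁ + 1/(k·n₁)) = σ²·(k+1)/(k·n₁).
So n₁ = (1 + 1/k)·((z_{α} + z_β)/d)² = 1.667 × (3.242/0.72)².
n₁ = 1.667 × 20.28 = 33.8.
Round up: n₁ = 34, giving n₂ = 1.5 × 34 = 51.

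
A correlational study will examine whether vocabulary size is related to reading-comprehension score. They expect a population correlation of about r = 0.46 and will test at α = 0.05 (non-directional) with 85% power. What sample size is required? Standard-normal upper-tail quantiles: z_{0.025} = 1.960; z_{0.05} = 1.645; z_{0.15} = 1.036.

Fisher's z: C = ½·ln((1+r)/(1−r)) = ½·ln(2.7037) = 0.4973.
n = ((z_{α/2} + z_β)/C)² + 3.
(1.960 + 1.036) / 0.4973 = 2.996 / 0.4973 = 6.025.
n = 6.025² + 3 = 36.29 + 3 = 39.3.
Round up.

n = 40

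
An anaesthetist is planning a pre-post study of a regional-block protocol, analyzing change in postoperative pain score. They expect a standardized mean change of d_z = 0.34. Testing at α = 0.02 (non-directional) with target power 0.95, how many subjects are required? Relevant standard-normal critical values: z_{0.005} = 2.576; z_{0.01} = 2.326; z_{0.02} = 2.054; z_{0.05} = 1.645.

For a paired (one-sample on differences) test: n = ((z_{α/2} + z_β) / d)².
z_{α/2} + z_β = 2.326 + 1.645 = 3.971.
n = (3.971 / 0.34)² = 11.679² = 136.41.
Round up.

n = 137 pairs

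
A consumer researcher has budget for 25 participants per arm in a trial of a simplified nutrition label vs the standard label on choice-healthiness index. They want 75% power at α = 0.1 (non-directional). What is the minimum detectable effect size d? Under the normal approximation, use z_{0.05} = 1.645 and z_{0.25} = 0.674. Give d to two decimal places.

For two independent groups of n = 25 each: d_min = (z_{α/2} + z_β)·√(2/n).
z-sum = 1.645 + 0.674 = 2.319.
d_min = 2.319 × √(2/25) = 2.319 × 0.2828 = 0.656.

d_min ≈ 0.66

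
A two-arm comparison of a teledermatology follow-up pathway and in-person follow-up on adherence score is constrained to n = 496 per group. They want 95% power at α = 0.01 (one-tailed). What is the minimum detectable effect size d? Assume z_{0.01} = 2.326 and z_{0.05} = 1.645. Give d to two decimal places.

For two independent groups of n = 496 each: d_min = (z_{α} + z_β)·√(2/n).
z-sum = 2.326 + 1.645 = 3.971.
d_min = 3.971 × √(2/496) = 3.971 × 0.0635 = 0.252.

d_min ≈ 0.25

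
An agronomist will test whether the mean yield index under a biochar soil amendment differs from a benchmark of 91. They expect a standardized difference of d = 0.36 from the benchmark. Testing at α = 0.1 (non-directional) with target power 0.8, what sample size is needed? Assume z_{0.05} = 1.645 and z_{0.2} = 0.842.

For a one-sample test: n = ((z_{α/2} + z_β) / d)².
z_{α/2} + z_β = 1.645 + 0.842 = 2.487.
n = (2.487 / 0.36)² = 6.908² = 47.73.
Round up.

n = 48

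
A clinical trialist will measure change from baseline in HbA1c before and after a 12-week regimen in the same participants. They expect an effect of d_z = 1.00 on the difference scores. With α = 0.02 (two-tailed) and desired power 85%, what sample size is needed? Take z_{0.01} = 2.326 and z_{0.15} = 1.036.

n = 12 pairs

For a paired (one-sample on differences) test: n = ((z_{α/2} + z_β) / d)².
z_{α/2} + z_β = 2.326 + 1.036 = 3.362.
n = (3.362 / 1.00)² = 3.362² = 11.30.
Round up.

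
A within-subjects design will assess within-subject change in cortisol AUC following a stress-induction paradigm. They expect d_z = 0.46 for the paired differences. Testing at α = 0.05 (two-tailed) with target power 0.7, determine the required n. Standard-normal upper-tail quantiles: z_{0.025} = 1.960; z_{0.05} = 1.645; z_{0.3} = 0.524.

n = 30 pairs

For a paired (one-sample on differences) test: n = ((z_{α/2} + z_β) / d)².
z_{α/2} + z_β = 1.960 + 0.524 = 2.484.
n = (2.484 / 0.46)² = 5.400² = 29.16.
Round up.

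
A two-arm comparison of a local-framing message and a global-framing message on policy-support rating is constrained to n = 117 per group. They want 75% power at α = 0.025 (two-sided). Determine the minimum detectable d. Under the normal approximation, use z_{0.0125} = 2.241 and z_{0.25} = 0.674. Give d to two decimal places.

For two independent groups of n = 117 each: d_min = (z_{α/2} + z_β)·√(2/n).
z-sum = 2.241 + 0.674 = 2.915.
d_min = 2.915 × √(2/117) = 2.915 × 0.1307 = 0.381.

d_min ≈ 0.38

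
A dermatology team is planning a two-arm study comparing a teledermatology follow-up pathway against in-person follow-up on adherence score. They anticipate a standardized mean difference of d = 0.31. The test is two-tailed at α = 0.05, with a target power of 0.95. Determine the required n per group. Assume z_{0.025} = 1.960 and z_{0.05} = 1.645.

n = 271 per group

For two independent groups with equal n: n = 2·((z_{α/2} + z_β) / d)².
z_{α/2} + z_β = 1.960 + 1.645 = 3.605.
n = 2 × (3.605 / 0.31)² = 2 × 11.629² = 2 × 135.23 = 270.5.
Round up to the next whole participant.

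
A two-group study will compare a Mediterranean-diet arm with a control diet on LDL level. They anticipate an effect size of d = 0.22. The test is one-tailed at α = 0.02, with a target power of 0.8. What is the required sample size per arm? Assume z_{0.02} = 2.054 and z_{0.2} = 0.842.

For two independent groups with equal n: n = 2·((z_{α} + z_β) / d)².
z_{α} + z_β = 2.054 + 0.842 = 2.896.
n = 2 × (2.896 / 0.22)² = 2 × 13.164² = 2 × 173.28 = 346.6.
Round up to the next whole participant.

n = 347 per group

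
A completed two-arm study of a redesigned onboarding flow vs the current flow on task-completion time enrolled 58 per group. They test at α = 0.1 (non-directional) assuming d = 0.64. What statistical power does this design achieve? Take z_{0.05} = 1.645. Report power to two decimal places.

For two equal groups, power = Φ(d·√(n/2) − z_{α/2}).
d·√(n/2) = 0.64 × √(58/2) = 0.64 × 5.385 = 3.447.
z_β = 3.447 − 1.645 = 1.802.
Power = Φ(1.802) = 0.964.

power ≈ 0.96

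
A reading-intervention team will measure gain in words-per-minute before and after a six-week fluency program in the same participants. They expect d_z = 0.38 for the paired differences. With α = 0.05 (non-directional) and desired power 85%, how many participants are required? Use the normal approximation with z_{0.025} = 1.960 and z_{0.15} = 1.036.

For a paired (one-sample on differences) test: n = ((z_{α/2} + z_β) / d)².
z_{α/2} + z_β = 1.960 + 1.036 = 2.996.
n = (2.996 / 0.38)² = 7.884² = 62.16.
Round up.

n = 63 pairs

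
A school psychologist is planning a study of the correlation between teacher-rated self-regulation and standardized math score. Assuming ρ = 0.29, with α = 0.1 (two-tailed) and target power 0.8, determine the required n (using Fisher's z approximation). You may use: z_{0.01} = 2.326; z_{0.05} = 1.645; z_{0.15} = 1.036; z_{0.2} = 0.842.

Fisher's z: C = ½·ln((1+r)/(1−r)) = ½·ln(1.8169) = 0.2986.
n = ((z_{α/2} + z_β)/C)² + 3.
(1.645 + 0.842) / 0.2986 = 2.487 / 0.2986 = 8.329.
n = 8.329² + 3 = 69.37 + 3 = 72.4.
Round up.

n = 73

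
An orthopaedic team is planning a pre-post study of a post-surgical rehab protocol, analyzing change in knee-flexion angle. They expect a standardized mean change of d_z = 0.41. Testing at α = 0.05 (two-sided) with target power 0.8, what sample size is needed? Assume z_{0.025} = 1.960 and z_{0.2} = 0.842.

n = 47 pairs

For a paired (one-sample on differences) test: n = ((z_{α/2} + z_β) / d)².
z_{α/2} + z_β = 1.960 + 0.842 = 2.802.
n = (2.802 / 0.41)² = 6.834² = 46.71.
Round up.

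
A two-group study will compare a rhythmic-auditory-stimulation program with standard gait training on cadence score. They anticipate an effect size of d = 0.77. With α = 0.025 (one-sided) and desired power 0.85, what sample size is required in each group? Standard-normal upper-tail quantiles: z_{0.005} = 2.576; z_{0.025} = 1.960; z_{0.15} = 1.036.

n = 31 per group

For two independent groups with equal n: n = 2·((z_{α} + z_β) / d)².
z_{α} + z_β = 1.960 + 1.036 = 2.996.
n = 2 × (2.996 / 0.77)² = 2 × 3.891² = 2 × 15.14 = 30.3.
Round up to the next whole participant.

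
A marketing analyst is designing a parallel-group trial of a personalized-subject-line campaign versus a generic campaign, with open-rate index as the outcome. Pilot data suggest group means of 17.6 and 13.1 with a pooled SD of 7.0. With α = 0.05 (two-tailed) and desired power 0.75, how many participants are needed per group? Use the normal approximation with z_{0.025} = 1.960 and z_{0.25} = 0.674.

Cohen's d = |M₁ − M₂| / SD_pooled = |17.6 − 13.1| / 7.0 = 4.5 / 7.0 = 0.643.
For two independent groups with equal n: n = 2·((z_{α/2} + z_β) / d)².
z_{α/2} + z_β = 1.960 + 0.674 = 2.634.
n = 2 × (2.634 / 0.643)² = 2 × 4.096² = 2 × 16.78 = 33.6.
Round up to the next whole participant.

n = 34 per group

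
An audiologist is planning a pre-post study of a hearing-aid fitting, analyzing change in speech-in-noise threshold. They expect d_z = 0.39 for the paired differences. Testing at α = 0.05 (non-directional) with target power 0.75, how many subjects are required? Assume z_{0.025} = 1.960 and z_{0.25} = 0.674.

For a paired (one-sample on differences) test: n = ((z_{α/2} + z_β) / d)².
z_{α/2} + z_β = 1.960 + 0.674 = 2.634.
n = (2.634 / 0.39)² = 6.754² = 45.61.
Round up.

n = 46 pairs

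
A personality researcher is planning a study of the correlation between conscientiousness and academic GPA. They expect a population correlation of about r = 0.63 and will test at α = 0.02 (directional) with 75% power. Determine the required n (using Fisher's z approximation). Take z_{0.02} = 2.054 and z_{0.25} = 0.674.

Fisher's z: C = ½·ln((1+r)/(1−r)) = ½·ln(4.4054) = 0.7414.
n = ((z_{α} + z_β)/C)² + 3.
(2.054 + 0.674) / 0.7414 = 2.728 / 0.7414 = 3.680.
n = 3.680² + 3 = 13.54 + 3 = 16.5.
Round up.

n = 17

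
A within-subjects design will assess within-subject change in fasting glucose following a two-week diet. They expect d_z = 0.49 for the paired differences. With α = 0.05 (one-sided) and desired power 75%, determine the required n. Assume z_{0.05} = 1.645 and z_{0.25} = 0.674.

n = 23 pairs

For a paired (one-sample on differences) test: n = ((z_{α} + z_β) / d)².
z_{α} + z_β = 1.645 + 0.674 = 2.319.
n = (2.319 / 0.49)² = 4.733² = 22.40.
Round up.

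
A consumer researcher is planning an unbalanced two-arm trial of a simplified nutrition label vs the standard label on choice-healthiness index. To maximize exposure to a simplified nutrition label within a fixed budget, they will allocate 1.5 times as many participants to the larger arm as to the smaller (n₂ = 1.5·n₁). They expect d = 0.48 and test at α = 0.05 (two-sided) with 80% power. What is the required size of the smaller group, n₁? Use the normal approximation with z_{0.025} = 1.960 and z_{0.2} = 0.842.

With allocation ratio k = n₂/n₁ = 1.5, Var(x̄₁−x̄₂) = σ²(1/n₁ + 1/(k·n₁)) = σ²·(k+1)/(k·n₁).
So n₁ = (1 + 1/k)·((z_{α/2} + z_β)/d)² = 1.667 × (2.802/0.48)².
n₁ = 1.667 × 34.08 = 56.8.
Round up: n₁ = 57, giving n₂ = ⌈1.5 × 57⌉ = ⌈85.5⌉ = 86.

n₁ = 57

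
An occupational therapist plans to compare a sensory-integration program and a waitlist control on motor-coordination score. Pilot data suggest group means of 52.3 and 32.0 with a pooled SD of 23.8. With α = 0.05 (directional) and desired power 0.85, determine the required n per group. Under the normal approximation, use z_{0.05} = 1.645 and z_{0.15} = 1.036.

n = 20 per group

Cohen's d = |M₁ − M₂| / SD_pooled = |52.3 − 32.0| / 23.8 = 20.3 / 23.8 = 0.853.
For two independent groups with equal n: n = 2·((z_{α} + z_β) / d)².
z_{α} + z_β = 1.645 + 1.036 = 2.681.
n = 2 × (2.681 / 0.853)² = 2 × 3.143² = 2 × 9.88 = 19.8.
Round up to the next whole participant.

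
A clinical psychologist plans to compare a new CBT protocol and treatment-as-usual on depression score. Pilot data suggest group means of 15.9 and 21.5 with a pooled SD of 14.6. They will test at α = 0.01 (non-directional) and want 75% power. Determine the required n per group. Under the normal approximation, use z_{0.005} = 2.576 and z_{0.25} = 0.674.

n = 144 per group

Cohen's d = |M₁ − M₂| / SD_pooled = |15.9 − 21.5| / 14.6 = 5.6 / 14.6 = 0.384.
For two independent groups with equal n: n = 2·((z_{α/2} + z_β) / d)².
z_{α/2} + z_β = 2.576 + 0.674 = 3.250.
n = 2 × (3.250 / 0.384)² = 2 × 8.464² = 2 × 71.63 = 143.3.
Round up to the next whole participant.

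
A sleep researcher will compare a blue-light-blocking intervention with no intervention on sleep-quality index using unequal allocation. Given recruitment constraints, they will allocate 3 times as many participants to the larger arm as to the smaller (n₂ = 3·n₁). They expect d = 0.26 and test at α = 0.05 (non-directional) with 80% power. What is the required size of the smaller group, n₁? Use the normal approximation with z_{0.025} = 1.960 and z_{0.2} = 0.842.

With allocation ratio k = n₂/n₁ = 3, Var(x̄₁−x̄₂) = σ²(1/n₁ + 1/(k·n₁)) = σ²·(k+1)/(k·n₁).
So n₁ = (1 + 1/k)·((z_{α/2} + z_β)/d)² = 1.333 × (2.802/0.26)².
n₁ = 1.333 × 116.14 = 154.9.
Round up: n₁ = 155, giving n₂ = 3 × 155 = 465.

n₁ = 155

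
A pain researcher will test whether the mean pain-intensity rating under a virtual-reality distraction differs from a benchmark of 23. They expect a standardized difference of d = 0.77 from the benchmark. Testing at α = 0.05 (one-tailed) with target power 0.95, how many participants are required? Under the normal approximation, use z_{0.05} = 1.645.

n = 19

For a one-sample test: n = ((z_{α} + z_β) / d)².
z_{α} + z_β = 1.645 + 1.645 = 3.290.
n = (3.290 / 0.77)² = 4.273² = 18.26.
Round up.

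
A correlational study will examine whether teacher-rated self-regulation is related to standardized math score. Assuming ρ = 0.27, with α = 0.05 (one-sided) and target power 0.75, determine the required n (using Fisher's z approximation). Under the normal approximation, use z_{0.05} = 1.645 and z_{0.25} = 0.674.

n = 74

Fisher's z: C = ½·ln((1+r)/(1−r)) = ½·ln(1.7397) = 0.2769.
n = ((z_{α} + z_β)/C)² + 3.
(1.645 + 0.674) / 0.2769 = 2.319 / 0.2769 = 8.375.
n = 8.375² + 3 = 70.14 + 3 = 73.1.
Round up.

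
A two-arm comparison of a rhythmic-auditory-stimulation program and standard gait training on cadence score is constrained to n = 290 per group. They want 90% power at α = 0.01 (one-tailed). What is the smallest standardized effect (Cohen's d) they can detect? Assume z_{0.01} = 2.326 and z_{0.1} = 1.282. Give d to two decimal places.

For two independent groups of n = 290 each: d_min = (z_{α} + z_β)·√(2/n).
z-sum = 2.326 + 1.282 = 3.608.
d_min = 3.608 × √(2/290) = 3.608 × 0.0830 = 0.300.

d_min ≈ 0.30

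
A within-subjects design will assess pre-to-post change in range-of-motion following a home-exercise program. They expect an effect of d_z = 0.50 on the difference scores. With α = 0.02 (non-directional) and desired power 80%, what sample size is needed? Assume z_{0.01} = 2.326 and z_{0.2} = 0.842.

n = 41 pairs

For a paired (one-sample on differences) test: n = ((z_{α/2} + z_β) / d)².
z_{α/2} + z_β = 2.326 + 0.842 = 3.168.
n = (3.168 / 0.50)² = 6.336² = 40.14.
Round up.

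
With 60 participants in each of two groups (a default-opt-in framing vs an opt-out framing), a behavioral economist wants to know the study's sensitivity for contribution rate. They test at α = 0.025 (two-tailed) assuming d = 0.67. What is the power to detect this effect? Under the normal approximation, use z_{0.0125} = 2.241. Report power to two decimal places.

For two equal groups, power = Φ(d·√(n/2) − z_{α/2}).
d·√(n/2) = 0.67 × √(60/2) = 0.67 × 5.477 = 3.670.
z_β = 3.670 − 2.241 = 1.429.
Power = Φ(1.429) = 0.923.

power ≈ 0.92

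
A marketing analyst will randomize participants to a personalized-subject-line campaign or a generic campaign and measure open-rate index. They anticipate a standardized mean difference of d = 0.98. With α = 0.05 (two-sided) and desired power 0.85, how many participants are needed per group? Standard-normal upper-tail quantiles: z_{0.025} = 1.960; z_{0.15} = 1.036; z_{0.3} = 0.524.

n = 19 per group

For two independent groups with equal n: n = 2·((z_{α/2} + z_β) / d)².
z_{α/2} + z_β = 1.960 + 1.036 = 2.996.
n = 2 × (2.996 / 0.98)² = 2 × 3.057² = 2 × 9.35 = 18.7.
Round up to the next whole participant.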